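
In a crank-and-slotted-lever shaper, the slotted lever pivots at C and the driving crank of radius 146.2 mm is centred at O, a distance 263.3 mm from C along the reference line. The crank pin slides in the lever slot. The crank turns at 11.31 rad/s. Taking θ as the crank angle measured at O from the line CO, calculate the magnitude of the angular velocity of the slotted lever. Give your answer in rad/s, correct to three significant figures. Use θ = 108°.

1.60

ω = 11.31 rad/s
Crank pin A relative to C: A = (d + r cosθ, r sinθ); lever angle φ = atan2(r sinθ, d + r cosθ).
Differentiating tanφ: φ̇ = rω(d cosθ + r)/(d² + r² + 2dr cosθ).
d² + r² + 2dr cosθ = |CA|² = 0.0669104 m²;  d cosθ + r = +0.064836 m.
|ω_lever| = |0.1462·11.31·+0.064836| / 0.0669104 = 1.6023 rad/s.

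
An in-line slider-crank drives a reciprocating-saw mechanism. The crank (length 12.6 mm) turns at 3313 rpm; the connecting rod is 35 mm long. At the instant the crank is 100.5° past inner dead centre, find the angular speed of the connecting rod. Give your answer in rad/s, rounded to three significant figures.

24.3

ω = 346.9 rad/s (converted from 3313 rpm).
The rod makes angle φ with the slider axis where L sinφ = r sinθ; differentiating, L cosφ·φ̇ = r ω cosθ.
L cosφ = √(L² − r² sin²θ) = 0.032734 m.
|ω_rod| = r ω |cosθ| / √(L² − r² sin²θ) = 0.0126·346.9·0.18224/0.032734 = 24.336 rad/s.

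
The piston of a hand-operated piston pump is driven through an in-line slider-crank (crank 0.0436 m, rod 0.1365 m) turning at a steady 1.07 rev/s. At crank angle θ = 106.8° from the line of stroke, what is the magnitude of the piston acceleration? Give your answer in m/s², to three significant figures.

1.11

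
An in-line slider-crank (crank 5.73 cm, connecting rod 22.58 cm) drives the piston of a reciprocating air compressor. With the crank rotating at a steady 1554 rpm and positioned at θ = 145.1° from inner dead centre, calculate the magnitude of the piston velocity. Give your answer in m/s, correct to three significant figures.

ω = 2π·1554/60 = 162.7 rad/s
For an in-line slider-crank, x = r cosθ + √(L² − r² sin²θ), so v = −rω sinθ·[1 + r cosθ/√(L² − r² sin²θ)].
With r = 0.0573 m, L = 0.2258 m, θ = 145.1°: √(L² − r² sin²θ) = 0.22341 m.
v = −0.0573·162.7·0.57215·[1 + 0.0573·-0.82015/0.22341] = -4.2128 m/s.
|v| = 4.2128 m/s.

4.21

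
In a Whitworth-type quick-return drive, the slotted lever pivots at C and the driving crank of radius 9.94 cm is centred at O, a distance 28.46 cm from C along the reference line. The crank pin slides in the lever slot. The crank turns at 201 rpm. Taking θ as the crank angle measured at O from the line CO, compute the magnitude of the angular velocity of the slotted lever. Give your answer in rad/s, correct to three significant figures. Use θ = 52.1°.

ω = 21.05 rad/s (from 201 rpm).
Crank pin A relative to C: A = (d + r cosθ, r sinθ); lever angle φ = atan2(r sinθ, d + r cosθ).
Differentiating tanφ: φ̇ = rω(d cosθ + r)/(d² + r² + 2dr cosθ).
d² + r² + 2dr cosθ = |CA|² = 0.125633 m²;  d cosθ + r = +0.27423 m.
|ω_lever| = |0.0994·21.05·+0.27423| / 0.125633 = 4.5668 rad/s.

4.57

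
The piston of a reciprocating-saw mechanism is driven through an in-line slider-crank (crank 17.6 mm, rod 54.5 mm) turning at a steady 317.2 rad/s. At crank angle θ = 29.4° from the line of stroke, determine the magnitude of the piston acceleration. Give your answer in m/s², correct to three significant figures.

1850

ω = 317.2 rad/s
x(θ) = r cosθ + √(L² − r² sin²θ); with ω constant, a = ω²·d²x/dθ².
d²x/dθ² = −r cosθ − r²(cos2θ)/√u − r⁴ sin²2θ/(4u^{3/2}),  u = L² − r² sin²θ = 0.0028956 m².
Substituting r = 0.0176 m, L = 0.0545 m, θ = 29.4°: d²x/dθ² = -0.018428 m.
a = ω²·d²x/dθ² = (317.2)²·(-0.018428) = -1854.1 m/s²;  |a| = 1854.1 m/s².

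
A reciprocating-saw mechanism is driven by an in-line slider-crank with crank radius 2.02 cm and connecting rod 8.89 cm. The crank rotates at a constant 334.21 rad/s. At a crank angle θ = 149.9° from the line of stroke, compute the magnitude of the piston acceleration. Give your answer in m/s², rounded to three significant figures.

ω = 334.2 rad/s
x(θ) = r cosθ + √(L² − r² sin²θ); with ω constant, a = ω²·d²x/dθ².
d²x/dθ² = −r cosθ − r²(cos2θ)/√u − r⁴ sin²2θ/(4u^{3/2}),  u = L² − r² sin²θ = 0.00780058 m².
Substituting r = 0.0202 m, L = 0.0889 m, θ = 149.9°: d²x/dθ² = +0.015135 m.
a = ω²·d²x/dθ² = (334.2)²·(+0.015135) = +1690.5 m/s²;  |a| = 1690.5 m/s².

1690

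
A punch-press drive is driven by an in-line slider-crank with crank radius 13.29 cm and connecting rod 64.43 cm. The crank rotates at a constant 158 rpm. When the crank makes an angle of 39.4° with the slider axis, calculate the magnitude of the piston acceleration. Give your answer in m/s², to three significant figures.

29.7

ω = 2π·158/60 = 16.55 rad/s
x(θ) = r cosθ + √(L² − r² sin²θ); with ω constant, a = ω²·d²x/dθ².
d²x/dθ² = −r cosθ − r²(cos2θ)/√u − r⁴ sin²2θ/(4u^{3/2}),  u = L² − r² sin²θ = 0.408007 m².
Substituting r = 0.1329 m, L = 0.6443 m, θ = 39.4°: d²x/dθ² = -0.10836 m.
a = ω²·d²x/dθ² = (16.55)²·(-0.10836) = -29.663 m/s²;  |a| = 29.663 m/s².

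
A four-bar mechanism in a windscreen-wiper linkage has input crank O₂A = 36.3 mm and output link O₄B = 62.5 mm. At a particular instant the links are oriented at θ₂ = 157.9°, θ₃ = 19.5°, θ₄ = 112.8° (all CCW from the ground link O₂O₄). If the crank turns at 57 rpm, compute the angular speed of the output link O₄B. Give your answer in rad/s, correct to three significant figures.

2.31

ω₂ = 5.969 rad/s (from 57 rpm).
Differentiating the loop-closure r₂e^{iθ₂}+r₃e^{iθ₃}=r₁+r₄e^{iθ₄} gives r₂ω₂e^{iθ₂}+r₃ω₃e^{iθ₃}=r₄ω₄e^{iθ₄}.
Eliminating the other unknown: ω₄ = r₂ω₂ sin(θ₂−θ₃) / [r₄ sin(θ₄−θ₃)].
Numerator sine = +0.66393; denominator sine = +0.99834.
Result = 0.0363·5.969·(+0.66393) / (0.0625·(+0.99834)) = +2.3055 rad/s; magnitude 2.3055 rad/s.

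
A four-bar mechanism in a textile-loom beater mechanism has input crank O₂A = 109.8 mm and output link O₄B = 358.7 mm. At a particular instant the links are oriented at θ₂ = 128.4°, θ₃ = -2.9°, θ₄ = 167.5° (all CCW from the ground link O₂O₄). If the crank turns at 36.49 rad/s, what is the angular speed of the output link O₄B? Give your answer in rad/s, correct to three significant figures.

50.3

ω₂ = 36.49 rad/s
Differentiating the loop-closure r₂e^{iθ₂}+r₃e^{iθ₃}=r₁+r₄e^{iθ₄} gives r₂ω₂e^{iθ₂}+r₃ω₃e^{iθ₃}=r₄ω₄e^{iθ₄}.
Eliminating the other unknown: ω₄ = r₂ω₂ sin(θ₂−θ₃) / [r₄ sin(θ₄−θ₃)].
Numerator sine = +0.75126; denominator sine = +0.16677.
Result = 0.1098·36.49·(+0.75126) / (0.3587·(+0.16677)) = +50.318 rad/s; magnitude 50.318 rad/s.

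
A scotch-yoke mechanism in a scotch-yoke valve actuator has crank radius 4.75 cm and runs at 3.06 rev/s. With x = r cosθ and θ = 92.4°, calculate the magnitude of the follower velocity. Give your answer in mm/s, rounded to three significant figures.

ω = 19.23 rad/s (from 3.06 rev/s).
x = r cosθ ⇒ ẋ = −rω sinθ.
|v| = rω|sinθ| = 0.0475·19.23·|sin 92.4°| = 0.91246 m/s = 912.46 mm/s.

912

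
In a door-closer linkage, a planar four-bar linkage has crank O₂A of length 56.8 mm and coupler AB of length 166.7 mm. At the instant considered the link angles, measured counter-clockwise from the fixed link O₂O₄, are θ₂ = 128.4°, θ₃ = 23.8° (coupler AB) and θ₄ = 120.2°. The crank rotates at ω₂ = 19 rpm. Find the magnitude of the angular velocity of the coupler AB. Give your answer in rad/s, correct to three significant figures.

ω₂ = 1.99 rad/s (from 19 rpm).
Differentiating the loop-closure r₂e^{iθ₂}+r₃e^{iθ₃}=r₁+r₄e^{iθ₄} gives r₂ω₂e^{iθ₂}+r₃ω₃e^{iθ₃}=r₄ω₄e^{iθ₄}.
Eliminating the other unknown: ω₃ = r₂ω₂ sin(θ₄−θ₂) / [r₃ sin(θ₃−θ₄)].
Numerator sine = -0.14263; denominator sine = -0.99377.
Result = 0.0568·1.99·(-0.14263) / (0.1667·(-0.99377)) = +0.097301 rad/s; magnitude 0.097301 rad/s.

0.0973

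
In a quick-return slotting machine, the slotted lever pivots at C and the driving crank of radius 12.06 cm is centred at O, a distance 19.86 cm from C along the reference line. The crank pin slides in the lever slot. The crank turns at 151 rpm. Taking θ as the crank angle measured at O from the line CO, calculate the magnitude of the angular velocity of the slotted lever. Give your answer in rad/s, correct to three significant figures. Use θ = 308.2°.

5.55

ω = 15.81 rad/s (from 151 rpm).
Crank pin A relative to C: A = (d + r cosθ, r sinθ); lever angle φ = atan2(r sinθ, d + r cosθ).
Differentiating tanφ: φ̇ = rω(d cosθ + r)/(d² + r² + 2dr cosθ).
d² + r² + 2dr cosθ = |CA|² = 0.0836095 m²;  d cosθ + r = +0.24342 m.
|ω_lever| = |0.1206·15.81·+0.24342| / 0.0836095 = 5.552 rad/s.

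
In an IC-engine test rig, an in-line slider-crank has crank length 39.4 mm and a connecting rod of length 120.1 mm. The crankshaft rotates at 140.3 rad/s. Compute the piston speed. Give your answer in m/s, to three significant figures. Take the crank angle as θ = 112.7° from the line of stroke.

ω = 140.3 rad/s
For an in-line slider-crank, x = r cosθ + √(L² − r² sin²θ), so v = −rω sinθ·[1 + r cosθ/√(L² − r² sin²θ)].
With r = 0.0394 m, L = 0.1201 m, θ = 112.7°: √(L² − r² sin²θ) = 0.11447 m.
v = −0.0394·140.3·0.92254·[1 + 0.0394·-0.38591/0.11447] = -4.4222 m/s.
|v| = 4.4222 m/s.

4.42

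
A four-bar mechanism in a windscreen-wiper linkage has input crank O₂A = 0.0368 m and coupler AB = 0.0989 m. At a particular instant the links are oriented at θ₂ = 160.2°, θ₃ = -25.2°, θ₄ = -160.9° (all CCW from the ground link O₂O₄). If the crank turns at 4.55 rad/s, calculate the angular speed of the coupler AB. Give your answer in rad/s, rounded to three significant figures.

ω₂ = 4.55 rad/s
Differentiating the loop-closure r₂e^{iθ₂}+r₃e^{iθ₃}=r₁+r₄e^{iθ₄} gives r₂ω₂e^{iθ₂}+r₃ω₃e^{iθ₃}=r₄ω₄e^{iθ₄}.
Eliminating the other unknown: ω₃ = r₂ω₂ sin(θ₄−θ₂) / [r₃ sin(θ₃−θ₄)].
Numerator sine = +0.62796; denominator sine = +0.69842.
Result = 0.0368·4.55·(+0.62796) / (0.0989·(+0.69842)) = +1.5222 rad/s; magnitude 1.5222 rad/s.

1.52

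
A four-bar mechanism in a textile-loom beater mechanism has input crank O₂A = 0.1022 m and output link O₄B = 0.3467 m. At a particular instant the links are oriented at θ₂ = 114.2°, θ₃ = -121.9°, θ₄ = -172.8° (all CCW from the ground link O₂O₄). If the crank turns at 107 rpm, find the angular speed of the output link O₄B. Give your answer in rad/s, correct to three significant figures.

3.53

ω₂ = 11.21 rad/s (from 107 rpm).
Differentiating the loop-closure r₂e^{iθ₂}+r₃e^{iθ₃}=r₁+r₄e^{iθ₄} gives r₂ω₂e^{iθ₂}+r₃ω₃e^{iθ₃}=r₄ω₄e^{iθ₄}.
Eliminating the other unknown: ω₄ = r₂ω₂ sin(θ₂−θ₃) / [r₄ sin(θ₄−θ₃)].
Numerator sine = -0.83001; denominator sine = -0.77605.
Result = 0.1022·11.21·(-0.83001) / (0.3467·(-0.77605)) = +3.5327 rad/s; magnitude 3.5327 rad/s.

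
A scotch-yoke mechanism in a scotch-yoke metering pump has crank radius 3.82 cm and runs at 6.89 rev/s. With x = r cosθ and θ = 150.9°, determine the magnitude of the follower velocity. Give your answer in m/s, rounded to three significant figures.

ω = 43.29 rad/s (from 6.89 rev/s).
x = r cosθ ⇒ ẋ = −rω sinθ.
|v| = rω|sinθ| = 0.0382·43.29·|sin 150.9°| = 0.80426 m/s.

0.804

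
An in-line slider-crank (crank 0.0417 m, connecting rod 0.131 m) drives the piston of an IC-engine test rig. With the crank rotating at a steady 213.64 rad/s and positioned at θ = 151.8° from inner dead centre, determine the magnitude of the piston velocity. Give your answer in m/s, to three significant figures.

3.02

ω = 213.6 rad/s
For an in-line slider-crank, x = r cosθ + √(L² − r² sin²θ), so v = −rω sinθ·[1 + r cosθ/√(L² − r² sin²θ)].
With r = 0.0417 m, L = 0.131 m, θ = 151.8°: √(L² − r² sin²θ) = 0.12951 m.
v = −0.0417·213.6·0.47255·[1 + 0.0417·-0.88130/0.12951] = -3.0152 m/s.
|v| = 3.0152 m/s.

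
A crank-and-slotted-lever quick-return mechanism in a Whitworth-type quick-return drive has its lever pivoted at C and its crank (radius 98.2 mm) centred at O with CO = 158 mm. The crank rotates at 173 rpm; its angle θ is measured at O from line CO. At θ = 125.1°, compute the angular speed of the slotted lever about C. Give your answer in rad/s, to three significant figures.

0.780

ω = 18.12 rad/s (from 173 rpm).
Crank pin A relative to C: A = (d + r cosθ, r sinθ); lever angle φ = atan2(r sinθ, d + r cosθ).
Differentiating tanφ: φ̇ = rω(d cosθ + r)/(d² + r² + 2dr cosθ).
d² + r² + 2dr cosθ = |CA|² = 0.0167641 m²;  d cosθ + r = +0.0073492 m.
|ω_lever| = |0.0982·18.12·+0.0073492| / 0.0167641 = 0.77991 rad/s.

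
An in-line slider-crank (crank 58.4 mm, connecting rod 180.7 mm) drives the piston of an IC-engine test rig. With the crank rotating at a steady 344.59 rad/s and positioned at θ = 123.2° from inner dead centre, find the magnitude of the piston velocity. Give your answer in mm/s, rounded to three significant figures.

13700

ω = 344.6 rad/s
For an in-line slider-crank, x = r cosθ + √(L² − r² sin²θ), so v = −rω sinθ·[1 + r cosθ/√(L² − r² sin²θ)].
With r = 0.0584 m, L = 0.1807 m, θ = 123.2°: √(L² − r² sin²θ) = 0.17397 m.
v = −0.0584·344.6·0.83676·[1 + 0.0584·-0.54756/0.17397] = -13.744 m/s.
|v| = 13.744 m/s = 13744 mm/s.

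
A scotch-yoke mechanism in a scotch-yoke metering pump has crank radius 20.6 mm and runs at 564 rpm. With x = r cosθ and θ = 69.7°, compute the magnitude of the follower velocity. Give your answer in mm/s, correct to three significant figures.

ω = 59.06 rad/s (from 564 rpm).
x = r cosθ ⇒ ẋ = −rω sinθ.
|v| = rω|sinθ| = 0.0206·59.06·|sin 69.7°| = 1.1411 m/s = 1141.1 mm/s.

1140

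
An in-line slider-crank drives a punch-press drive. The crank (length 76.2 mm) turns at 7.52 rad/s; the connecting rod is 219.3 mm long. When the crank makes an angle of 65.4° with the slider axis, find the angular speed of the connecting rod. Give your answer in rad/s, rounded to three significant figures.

ω = 7.52 rad/s
The rod makes angle φ with the slider axis where L sinφ = r sinθ; differentiating, L cosφ·φ̇ = r ω cosθ.
L cosφ = √(L² − r² sin²θ) = 0.20807 m.
|ω_rod| = r ω |cosθ| / √(L² − r² sin²θ) = 0.0762·7.52·0.41628/0.20807 = 1.1464 rad/s.

1.15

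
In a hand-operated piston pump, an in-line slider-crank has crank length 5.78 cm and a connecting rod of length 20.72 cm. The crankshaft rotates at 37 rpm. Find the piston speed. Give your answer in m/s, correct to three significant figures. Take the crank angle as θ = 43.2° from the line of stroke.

0.185

ω = 2π·37/60 = 3.875 rad/s
For an in-line slider-crank, x = r cosθ + √(L² − r² sin²θ), so v = −rω sinθ·[1 + r cosθ/√(L² − r² sin²θ)].
With r = 0.0578 m, L = 0.2072 m, θ = 43.2°: √(L² − r² sin²θ) = 0.20339 m.
v = −0.0578·3.875·0.68455·[1 + 0.0578·0.72897/0.20339] = -0.18507 m/s.
|v| = 0.18507 m/s.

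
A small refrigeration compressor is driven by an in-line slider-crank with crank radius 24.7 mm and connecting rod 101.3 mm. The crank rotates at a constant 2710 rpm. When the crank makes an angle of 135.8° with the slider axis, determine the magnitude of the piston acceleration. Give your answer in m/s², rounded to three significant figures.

1400

ω = 2π·2710/60 = 283.8 rad/s
x(θ) = r cosθ + √(L² − r² sin²θ); with ω constant, a = ω²·d²x/dθ².
d²x/dθ² = −r cosθ − r²(cos2θ)/√u − r⁴ sin²2θ/(4u^{3/2}),  u = L² − r² sin²θ = 0.00996516 m².
Substituting r = 0.0247 m, L = 0.1013 m, θ = 135.8°: d²x/dθ² = +0.017444 m.
a = ω²·d²x/dθ² = (283.8)²·(+0.017444) = +1404.9 m/s²;  |a| = 1404.9 m/s².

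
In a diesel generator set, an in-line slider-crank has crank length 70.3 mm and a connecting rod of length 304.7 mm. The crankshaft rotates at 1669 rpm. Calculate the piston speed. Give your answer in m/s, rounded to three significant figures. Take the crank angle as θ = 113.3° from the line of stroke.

ω = 2π·1669/60 = 174.8 rad/s
For an in-line slider-crank, x = r cosθ + √(L² − r² sin²θ), so v = −rω sinθ·[1 + r cosθ/√(L² − r² sin²θ)].
With r = 0.0703 m, L = 0.3047 m, θ = 113.3°: √(L² − r² sin²θ) = 0.29778 m.
v = −0.0703·174.8·0.91845·[1 + 0.0703·-0.39555/0.29778] = -10.231 m/s.
|v| = 10.231 m/s.

10.2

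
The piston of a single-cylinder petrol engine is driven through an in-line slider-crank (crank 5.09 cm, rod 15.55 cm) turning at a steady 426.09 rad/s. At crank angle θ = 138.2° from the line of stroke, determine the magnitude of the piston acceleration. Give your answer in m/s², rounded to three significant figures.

ω = 426.1 rad/s
x(θ) = r cosθ + √(L² − r² sin²θ); with ω constant, a = ω²·d²x/dθ².
d²x/dθ² = −r cosθ − r²(cos2θ)/√u − r⁴ sin²2θ/(4u^{3/2}),  u = L² − r² sin²θ = 0.0230292 m².
Substituting r = 0.0509 m, L = 0.1555 m, θ = 138.2°: d²x/dθ² = +0.035567 m.
a = ω²·d²x/dθ² = (426.1)²·(+0.035567) = +6457.4 m/s²;  |a| = 6457.4 m/s².

6460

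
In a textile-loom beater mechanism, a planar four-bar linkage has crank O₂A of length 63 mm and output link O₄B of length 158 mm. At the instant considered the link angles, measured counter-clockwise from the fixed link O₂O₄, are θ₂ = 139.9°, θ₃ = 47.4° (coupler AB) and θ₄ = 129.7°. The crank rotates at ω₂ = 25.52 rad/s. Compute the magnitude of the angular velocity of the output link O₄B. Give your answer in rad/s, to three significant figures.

10.3

ω₂ = 25.52 rad/s
Differentiating the loop-closure r₂e^{iθ₂}+r₃e^{iθ₃}=r₁+r₄e^{iθ₄} gives r₂ω₂e^{iθ₂}+r₃ω₃e^{iθ₃}=r₄ω₄e^{iθ₄}.
Eliminating the other unknown: ω₄ = r₂ω₂ sin(θ₂−θ₃) / [r₄ sin(θ₄−θ₃)].
Numerator sine = +0.99905; denominator sine = +0.99098.
Result = 0.063·25.52·(+0.99905) / (0.158·(+0.99098)) = +10.259 rad/s; magnitude 10.259 rad/s.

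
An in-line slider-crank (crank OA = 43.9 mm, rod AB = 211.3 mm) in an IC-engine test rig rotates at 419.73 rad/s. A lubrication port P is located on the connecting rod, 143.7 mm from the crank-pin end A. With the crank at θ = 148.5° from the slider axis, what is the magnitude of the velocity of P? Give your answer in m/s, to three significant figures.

ω = 419.7 rad/s.  Crank-pin speed |V_A| = rω = 18.426 m/s, perpendicular to OA.
Rod angle: sinφ = −(r/L) sinθ ⇒ φ = -6.232°; ω_rod = −rω cosθ/√(L²−r²sin²θ) = +74.795 rad/s.
V_P = V_A + ω_rod × AP, with AP = 0.1437 m along the rod.
Components: V_Px = −rω sinθ − a·ω_rod·sinφ = -8.4609 m/s;  V_Py = rω cosθ + a·ω_rod·cosφ = -5.0263 m/s.
|V_P| = √(V_Px² + V_Py²) = 9.8412 m/s.

9.84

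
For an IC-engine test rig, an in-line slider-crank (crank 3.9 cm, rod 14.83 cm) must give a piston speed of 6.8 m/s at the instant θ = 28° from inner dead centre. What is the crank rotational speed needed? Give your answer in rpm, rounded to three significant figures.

2870

For an in-line slider-crank, |v_piston| = rω|sinθ|·[1 + r cosθ/√(L² − r² sin²θ)].
With r = 0.039 m, L = 0.1483 m, θ = 28°: the bracketed kinematic factor |dx/dθ| = 0.022594 m.
ω = v/|dx/dθ| = 6.8/0.022594 = 300.97 rad/s.
N = 60ω/(2π) = 2874.1 rpm.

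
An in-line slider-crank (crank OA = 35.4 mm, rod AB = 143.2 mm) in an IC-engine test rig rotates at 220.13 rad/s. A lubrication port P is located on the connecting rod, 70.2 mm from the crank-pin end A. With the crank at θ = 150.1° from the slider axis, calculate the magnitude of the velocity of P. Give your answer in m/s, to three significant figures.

4.89

ω = 220.1 rad/s.  Crank-pin speed |V_A| = rω = 7.7926 m/s, perpendicular to OA.
Rod angle: sinφ = −(r/L) sinθ ⇒ φ = -7.079°; ω_rod = −rω cosθ/√(L²−r²sin²θ) = +47.537 rad/s.
V_P = V_A + ω_rod × AP, with AP = 0.0702 m along the rod.
Components: V_Px = −rω sinθ − a·ω_rod·sinφ = -3.4733 m/s;  V_Py = rω cosθ + a·ω_rod·cosφ = -3.4437 m/s.
|V_P| = √(V_Px² + V_Py²) = 4.8911 m/s.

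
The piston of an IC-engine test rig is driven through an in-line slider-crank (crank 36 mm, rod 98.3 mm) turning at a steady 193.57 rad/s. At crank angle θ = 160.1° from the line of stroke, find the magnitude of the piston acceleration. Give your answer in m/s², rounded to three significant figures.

ω = 193.6 rad/s
x(θ) = r cosθ + √(L² − r² sin²θ); with ω constant, a = ω²·d²x/dθ².
d²x/dθ² = −r cosθ − r²(cos2θ)/√u − r⁴ sin²2θ/(4u^{3/2}),  u = L² − r² sin²θ = 0.00951274 m².
Substituting r = 0.036 m, L = 0.0983 m, θ = 160.1°: d²x/dθ² = +0.023456 m.
a = ω²·d²x/dθ² = (193.6)²·(+0.023456) = +878.89 m/s²;  |a| = 878.89 m/s².

879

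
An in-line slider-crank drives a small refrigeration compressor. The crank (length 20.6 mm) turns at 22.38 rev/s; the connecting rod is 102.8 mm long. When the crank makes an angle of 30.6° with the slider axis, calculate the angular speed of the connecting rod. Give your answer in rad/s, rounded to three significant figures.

24.4

ω = 140.6 rad/s (converted from 22.38 rev/s).
The rod makes angle φ with the slider axis where L sinφ = r sinθ; differentiating, L cosφ·φ̇ = r ω cosθ.
L cosφ = √(L² − r² sin²θ) = 0.10226 m.
|ω_rod| = r ω |cosθ| / √(L² − r² sin²θ) = 0.0206·140.6·0.86074/0.10226 = 24.381 rad/s.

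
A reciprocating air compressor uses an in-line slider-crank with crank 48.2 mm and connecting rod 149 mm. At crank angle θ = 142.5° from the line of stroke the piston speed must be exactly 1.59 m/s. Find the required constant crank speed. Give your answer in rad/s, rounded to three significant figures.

73.4

For an in-line slider-crank, |v_piston| = rω|sinθ|·[1 + r cosθ/√(L² − r² sin²θ)].
With r = 0.0482 m, L = 0.149 m, θ = 142.5°: the bracketed kinematic factor |dx/dθ| = 0.021661 m.
ω = v/|dx/dθ| = 1.59/0.021661 = 73.402 rad/s.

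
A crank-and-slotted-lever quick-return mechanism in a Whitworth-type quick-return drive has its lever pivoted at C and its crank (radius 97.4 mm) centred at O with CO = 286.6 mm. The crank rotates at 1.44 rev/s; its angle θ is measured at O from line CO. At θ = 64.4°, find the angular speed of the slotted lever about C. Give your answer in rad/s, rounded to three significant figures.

ω = 9.048 rad/s (from 1.44 rev/s).
Crank pin A relative to C: A = (d + r cosθ, r sinθ); lever angle φ = atan2(r sinθ, d + r cosθ).
Differentiating tanφ: φ̇ = rω(d cosθ + r)/(d² + r² + 2dr cosθ).
d² + r² + 2dr cosθ = |CA|² = 0.11575 m²;  d cosθ + r = +0.22124 m.
|ω_lever| = |0.0974·9.048·+0.22124| / 0.11575 = 1.6844 rad/s.

1.68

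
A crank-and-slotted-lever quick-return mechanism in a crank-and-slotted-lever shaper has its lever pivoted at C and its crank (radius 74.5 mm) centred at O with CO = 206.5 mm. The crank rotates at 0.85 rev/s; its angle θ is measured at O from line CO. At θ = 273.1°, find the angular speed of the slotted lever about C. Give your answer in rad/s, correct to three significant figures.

0.684

ω = 5.341 rad/s (from 0.85 rev/s).
Crank pin A relative to C: A = (d + r cosθ, r sinθ); lever angle φ = atan2(r sinθ, d + r cosθ).
Differentiating tanφ: φ̇ = rω(d cosθ + r)/(d² + r² + 2dr cosθ).
d² + r² + 2dr cosθ = |CA|² = 0.0498564 m²;  d cosθ + r = +0.085667 m.
|ω_lever| = |0.0745·5.341·+0.085667| / 0.0498564 = 0.68367 rad/s.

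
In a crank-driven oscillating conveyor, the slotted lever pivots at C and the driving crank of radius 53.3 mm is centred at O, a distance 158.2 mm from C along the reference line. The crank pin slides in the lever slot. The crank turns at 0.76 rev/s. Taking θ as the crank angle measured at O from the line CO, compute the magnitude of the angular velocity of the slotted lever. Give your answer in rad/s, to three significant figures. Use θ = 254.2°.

ω = 4.775 rad/s (from 0.76 rev/s).
Crank pin A relative to C: A = (d + r cosθ, r sinθ); lever angle φ = atan2(r sinθ, d + r cosθ).
Differentiating tanφ: φ̇ = rω(d cosθ + r)/(d² + r² + 2dr cosθ).
d² + r² + 2dr cosθ = |CA|² = 0.0232764 m²;  d cosθ + r = +0.010225 m.
|ω_lever| = |0.0533·4.775·+0.010225| / 0.0232764 = 0.11181 rad/s.

0.112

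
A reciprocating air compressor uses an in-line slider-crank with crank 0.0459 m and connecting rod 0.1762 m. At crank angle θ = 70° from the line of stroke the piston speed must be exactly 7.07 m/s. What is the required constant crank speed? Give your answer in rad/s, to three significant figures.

150

For an in-line slider-crank, |v_piston| = rω|sinθ|·[1 + r cosθ/√(L² − r² sin²θ)].
With r = 0.0459 m, L = 0.1762 m, θ = 70°: the bracketed kinematic factor |dx/dθ| = 0.047095 m.
ω = v/|dx/dθ| = 7.07/0.047095 = 150.12 rad/s.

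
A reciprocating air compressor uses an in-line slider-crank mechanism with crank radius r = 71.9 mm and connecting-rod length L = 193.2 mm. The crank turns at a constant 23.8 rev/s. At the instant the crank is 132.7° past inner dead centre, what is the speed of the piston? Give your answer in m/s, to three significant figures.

ω = 2π·23.8 = 149.5 rad/s
For an in-line slider-crank, x = r cosθ + √(L² − r² sin²θ), so v = −rω sinθ·[1 + r cosθ/√(L² − r² sin²θ)].
With r = 0.0719 m, L = 0.1932 m, θ = 132.7°: √(L² − r² sin²θ) = 0.18583 m.
v = −0.0719·149.5·0.73491·[1 + 0.0719·-0.67816/0.18583] = -5.8285 m/s.
|v| = 5.8285 m/s.

5.83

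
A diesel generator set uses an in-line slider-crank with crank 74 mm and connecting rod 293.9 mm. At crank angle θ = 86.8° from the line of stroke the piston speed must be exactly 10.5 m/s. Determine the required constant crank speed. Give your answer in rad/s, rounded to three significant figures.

For an in-line slider-crank, |v_piston| = rω|sinθ|·[1 + r cosθ/√(L² − r² sin²θ)].
With r = 0.074 m, L = 0.2939 m, θ = 86.8°: the bracketed kinematic factor |dx/dθ| = 0.074958 m.
ω = v/|dx/dθ| = 10.5/0.074958 = 140.08 rad/s.

140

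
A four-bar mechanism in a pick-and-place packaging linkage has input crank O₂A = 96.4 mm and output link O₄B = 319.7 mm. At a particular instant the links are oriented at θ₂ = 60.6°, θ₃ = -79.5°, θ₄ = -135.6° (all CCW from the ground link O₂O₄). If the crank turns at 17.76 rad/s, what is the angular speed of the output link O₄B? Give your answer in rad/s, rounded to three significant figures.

4.14

ω₂ = 17.76 rad/s
Differentiating the loop-closure r₂e^{iθ₂}+r₃e^{iθ₃}=r₁+r₄e^{iθ₄} gives r₂ω₂e^{iθ₂}+r₃ω₃e^{iθ₃}=r₄ω₄e^{iθ₄}.
Eliminating the other unknown: ω₄ = r₂ω₂ sin(θ₂−θ₃) / [r₄ sin(θ₄−θ₃)].
Numerator sine = +0.64145; denominator sine = -0.83001.
Result = 0.0964·17.76·(+0.64145) / (0.3197·(-0.83001)) = -4.1386 rad/s; magnitude 4.1386 rad/s.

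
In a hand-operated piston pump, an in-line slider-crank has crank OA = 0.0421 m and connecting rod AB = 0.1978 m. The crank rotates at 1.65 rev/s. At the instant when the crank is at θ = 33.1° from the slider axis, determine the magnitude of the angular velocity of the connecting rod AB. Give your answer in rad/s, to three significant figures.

ω = 10.37 rad/s (converted from 1.65 rev/s).
The rod makes angle φ with the slider axis where L sinφ = r sinθ; differentiating, L cosφ·φ̇ = r ω cosθ.
L cosφ = √(L² − r² sin²θ) = 0.19646 m.
|ω_rod| = r ω |cosθ| / √(L² − r² sin²θ) = 0.0421·10.37·0.83772/0.19646 = 1.8611 rad/s.

1.86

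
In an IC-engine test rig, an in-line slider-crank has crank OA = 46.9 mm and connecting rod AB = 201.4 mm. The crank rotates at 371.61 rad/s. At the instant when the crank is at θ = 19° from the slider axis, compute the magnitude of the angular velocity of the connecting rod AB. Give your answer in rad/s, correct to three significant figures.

ω = 371.6 rad/s
The rod makes angle φ with the slider axis where L sinφ = r sinθ; differentiating, L cosφ·φ̇ = r ω cosθ.
L cosφ = √(L² − r² sin²θ) = 0.20082 m.
|ω_rod| = r ω |cosθ| / √(L² − r² sin²θ) = 0.0469·371.6·0.94552/0.20082 = 82.058 rad/s.

82.1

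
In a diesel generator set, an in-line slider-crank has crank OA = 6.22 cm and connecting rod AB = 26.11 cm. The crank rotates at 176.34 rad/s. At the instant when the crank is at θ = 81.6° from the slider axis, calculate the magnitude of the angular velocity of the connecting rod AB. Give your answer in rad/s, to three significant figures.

ω = 176.3 rad/s
The rod makes angle φ with the slider axis where L sinφ = r sinθ; differentiating, L cosφ·φ̇ = r ω cosθ.
L cosφ = √(L² − r² sin²θ) = 0.25375 m.
|ω_rod| = r ω |cosθ| / √(L² − r² sin²θ) = 0.0622·176.3·0.14608/0.25375 = 6.3145 rad/s.

6.31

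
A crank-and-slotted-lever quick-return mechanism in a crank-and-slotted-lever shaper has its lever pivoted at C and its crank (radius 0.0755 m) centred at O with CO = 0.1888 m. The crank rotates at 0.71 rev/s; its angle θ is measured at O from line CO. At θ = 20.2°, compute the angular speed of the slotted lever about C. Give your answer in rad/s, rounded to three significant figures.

ω = 4.461 rad/s (from 0.71 rev/s).
Crank pin A relative to C: A = (d + r cosθ, r sinθ); lever angle φ = atan2(r sinθ, d + r cosθ).
Differentiating tanφ: φ̇ = rω(d cosθ + r)/(d² + r² + 2dr cosθ).
d² + r² + 2dr cosθ = |CA|² = 0.068101 m²;  d cosθ + r = +0.25269 m.
|ω_lever| = |0.0755·4.461·+0.25269| / 0.068101 = 1.2497 rad/s.

1.25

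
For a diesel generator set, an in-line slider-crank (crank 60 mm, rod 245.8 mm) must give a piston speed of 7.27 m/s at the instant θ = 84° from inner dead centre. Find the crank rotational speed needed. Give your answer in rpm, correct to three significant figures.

1130

For an in-line slider-crank, |v_piston| = rω|sinθ|·[1 + r cosθ/√(L² − r² sin²θ)].
With r = 0.06 m, L = 0.2458 m, θ = 84°: the bracketed kinematic factor |dx/dθ| = 0.061241 m.
ω = v/|dx/dθ| = 7.27/0.061241 = 118.71 rad/s.
N = 60ω/(2π) = 1133.6 rpm.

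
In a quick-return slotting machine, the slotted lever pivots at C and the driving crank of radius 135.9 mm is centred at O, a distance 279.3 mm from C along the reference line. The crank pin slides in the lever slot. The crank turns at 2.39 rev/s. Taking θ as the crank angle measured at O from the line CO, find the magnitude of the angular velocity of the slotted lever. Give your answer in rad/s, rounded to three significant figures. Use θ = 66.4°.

3.98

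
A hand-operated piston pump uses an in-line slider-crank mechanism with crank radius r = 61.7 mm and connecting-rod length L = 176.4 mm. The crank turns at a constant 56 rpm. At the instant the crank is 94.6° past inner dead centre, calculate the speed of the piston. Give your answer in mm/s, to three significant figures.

350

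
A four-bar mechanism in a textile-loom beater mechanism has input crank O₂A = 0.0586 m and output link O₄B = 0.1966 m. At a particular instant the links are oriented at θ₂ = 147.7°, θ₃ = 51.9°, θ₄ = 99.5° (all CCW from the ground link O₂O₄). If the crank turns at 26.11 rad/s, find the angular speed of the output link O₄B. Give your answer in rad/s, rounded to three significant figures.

10.5

ω₂ = 26.11 rad/s
Differentiating the loop-closure r₂e^{iθ₂}+r₃e^{iθ₃}=r₁+r₄e^{iθ₄} gives r₂ω₂e^{iθ₂}+r₃ω₃e^{iθ₃}=r₄ω₄e^{iθ₄}.
Eliminating the other unknown: ω₄ = r₂ω₂ sin(θ₂−θ₃) / [r₄ sin(θ₄−θ₃)].
Numerator sine = +0.99488; denominator sine = +0.73846.
Result = 0.0586·26.11·(+0.99488) / (0.1966·(+0.73846)) = +10.485 rad/s; magnitude 10.485 rad/s.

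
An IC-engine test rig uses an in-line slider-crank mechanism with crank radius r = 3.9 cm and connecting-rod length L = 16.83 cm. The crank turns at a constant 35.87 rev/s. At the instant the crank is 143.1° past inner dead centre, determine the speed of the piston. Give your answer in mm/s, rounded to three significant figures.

4290

ω = 2π·35.9 = 225.4 rad/s
For an in-line slider-crank, x = r cosθ + √(L² − r² sin²θ), so v = −rω sinθ·[1 + r cosθ/√(L² − r² sin²θ)].
With r = 0.039 m, L = 0.1683 m, θ = 143.1°: √(L² − r² sin²θ) = 0.16666 m.
v = −0.039·225.4·0.60042·[1 + 0.039·-0.79968/0.16666] = -4.2899 m/s.
|v| = 4.2899 m/s = 4289.9 mm/s.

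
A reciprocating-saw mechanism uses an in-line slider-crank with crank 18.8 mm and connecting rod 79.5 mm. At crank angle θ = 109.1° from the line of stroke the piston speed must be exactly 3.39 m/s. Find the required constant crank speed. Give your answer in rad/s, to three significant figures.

207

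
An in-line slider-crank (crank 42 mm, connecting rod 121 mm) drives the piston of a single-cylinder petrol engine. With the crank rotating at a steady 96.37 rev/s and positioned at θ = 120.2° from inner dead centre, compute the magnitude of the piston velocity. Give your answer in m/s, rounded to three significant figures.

ω = 2π·96.4 = 605.5 rad/s
For an in-line slider-crank, x = r cosθ + √(L² − r² sin²θ), so v = −rω sinθ·[1 + r cosθ/√(L² − r² sin²θ)].
With r = 0.042 m, L = 0.121 m, θ = 120.2°: √(L² − r² sin²θ) = 0.11543 m.
v = −0.042·605.5·0.86427·[1 + 0.042·-0.50302/0.11543] = -17.957 m/s.
|v| = 17.957 m/s.

18.0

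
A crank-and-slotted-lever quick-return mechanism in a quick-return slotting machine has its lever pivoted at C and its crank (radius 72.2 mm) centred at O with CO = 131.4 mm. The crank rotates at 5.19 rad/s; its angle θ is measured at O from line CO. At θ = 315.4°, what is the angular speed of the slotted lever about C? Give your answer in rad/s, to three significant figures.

ω = 5.19 rad/s
Crank pin A relative to C: A = (d + r cosθ, r sinθ); lever angle φ = atan2(r sinθ, d + r cosθ).
Differentiating tanφ: φ̇ = rω(d cosθ + r)/(d² + r² + 2dr cosθ).
d² + r² + 2dr cosθ = |CA|² = 0.0359889 m²;  d cosθ + r = +0.16576 m.
|ω_lever| = |0.0722·5.19·+0.16576| / 0.0359889 = 1.7259 rad/s.

1.73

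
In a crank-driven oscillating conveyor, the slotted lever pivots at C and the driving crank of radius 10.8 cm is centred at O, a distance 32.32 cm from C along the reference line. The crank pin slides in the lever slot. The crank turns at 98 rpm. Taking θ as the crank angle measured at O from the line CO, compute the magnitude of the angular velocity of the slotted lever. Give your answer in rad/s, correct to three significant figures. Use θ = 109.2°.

0.0203

ω = 10.26 rad/s (from 98 rpm).
Crank pin A relative to C: A = (d + r cosθ, r sinθ); lever angle φ = atan2(r sinθ, d + r cosθ).
Differentiating tanφ: φ̇ = rω(d cosθ + r)/(d² + r² + 2dr cosθ).
d² + r² + 2dr cosθ = |CA|² = 0.0931637 m²;  d cosθ + r = +0.0017103 m.
|ω_lever| = |0.108·10.26·+0.0017103| / 0.0931637 = 0.020347 rad/s.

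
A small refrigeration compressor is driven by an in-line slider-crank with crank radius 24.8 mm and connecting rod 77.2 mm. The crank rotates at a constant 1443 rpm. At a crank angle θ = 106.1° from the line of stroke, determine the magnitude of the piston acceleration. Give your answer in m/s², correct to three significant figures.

317

ω = 2π·1443/60 = 151.1 rad/s
x(θ) = r cosθ + √(L² − r² sin²θ); with ω constant, a = ω²·d²x/dθ².
d²x/dθ² = −r cosθ − r²(cos2θ)/√u − r⁴ sin²2θ/(4u^{3/2}),  u = L² − r² sin²θ = 0.0053921 m².
Substituting r = 0.0248 m, L = 0.0772 m, θ = 106.1°: d²x/dθ² = +0.013897 m.
a = ω²·d²x/dθ² = (151.1)²·(+0.013897) = +317.33 m/s²;  |a| = 317.33 m/s².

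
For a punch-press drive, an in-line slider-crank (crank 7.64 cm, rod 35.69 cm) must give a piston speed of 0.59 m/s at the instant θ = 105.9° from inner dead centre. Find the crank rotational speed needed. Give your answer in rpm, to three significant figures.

81.6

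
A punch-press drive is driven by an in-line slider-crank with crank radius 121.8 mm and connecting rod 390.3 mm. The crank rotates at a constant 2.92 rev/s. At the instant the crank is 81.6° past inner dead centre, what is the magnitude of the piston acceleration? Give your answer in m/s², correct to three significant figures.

6.86

ω = 2π·2.92 = 18.35 rad/s
x(θ) = r cosθ + √(L² − r² sin²θ); with ω constant, a = ω²·d²x/dθ².
d²x/dθ² = −r cosθ − r²(cos2θ)/√u − r⁴ sin²2θ/(4u^{3/2}),  u = L² − r² sin²θ = 0.137815 m².
Substituting r = 0.1218 m, L = 0.3903 m, θ = 81.6°: d²x/dθ² = +0.020374 m.
a = ω²·d²x/dθ² = (18.35)²·(+0.020374) = +6.8579 m/s²;  |a| = 6.8579 m/s².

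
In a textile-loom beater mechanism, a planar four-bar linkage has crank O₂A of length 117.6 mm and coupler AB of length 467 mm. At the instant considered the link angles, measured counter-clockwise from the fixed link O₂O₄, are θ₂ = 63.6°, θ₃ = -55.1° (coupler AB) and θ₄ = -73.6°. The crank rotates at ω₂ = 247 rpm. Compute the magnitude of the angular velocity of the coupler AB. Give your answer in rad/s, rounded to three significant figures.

13.9

ω₂ = 25.87 rad/s (from 247 rpm).
Differentiating the loop-closure r₂e^{iθ₂}+r₃e^{iθ₃}=r₁+r₄e^{iθ₄} gives r₂ω₂e^{iθ₂}+r₃ω₃e^{iθ₃}=r₄ω₄e^{iθ₄}.
Eliminating the other unknown: ω₃ = r₂ω₂ sin(θ₄−θ₂) / [r₃ sin(θ₃−θ₄)].
Numerator sine = -0.67944; denominator sine = +0.31730.
Result = 0.1176·25.87·(-0.67944) / (0.467·(+0.31730)) = -13.947 rad/s; magnitude 13.947 rad/s.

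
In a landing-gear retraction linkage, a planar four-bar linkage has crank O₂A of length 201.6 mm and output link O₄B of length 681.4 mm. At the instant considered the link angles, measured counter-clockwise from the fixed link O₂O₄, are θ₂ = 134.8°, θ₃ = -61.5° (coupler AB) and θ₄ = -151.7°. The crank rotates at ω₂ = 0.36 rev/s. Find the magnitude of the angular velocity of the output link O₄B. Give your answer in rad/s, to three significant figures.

0.188

ω₂ = 2.262 rad/s (from 0.36 rev/s).
Differentiating the loop-closure r₂e^{iθ₂}+r₃e^{iθ₃}=r₁+r₄e^{iθ₄} gives r₂ω₂e^{iθ₂}+r₃ω₃e^{iθ₃}=r₄ω₄e^{iθ₄}.
Eliminating the other unknown: ω₄ = r₂ω₂ sin(θ₂−θ₃) / [r₄ sin(θ₄−θ₃)].
Numerator sine = -0.28067; denominator sine = -0.99999.
Result = 0.2016·2.262·(-0.28067) / (0.6814·(-0.99999)) = +0.18783 rad/s; magnitude 0.18783 rad/s.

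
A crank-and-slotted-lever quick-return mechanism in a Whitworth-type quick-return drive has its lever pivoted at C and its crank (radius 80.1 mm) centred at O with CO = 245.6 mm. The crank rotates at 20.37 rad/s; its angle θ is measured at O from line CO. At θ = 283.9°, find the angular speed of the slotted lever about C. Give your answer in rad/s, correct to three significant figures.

ω = 20.37 rad/s
Crank pin A relative to C: A = (d + r cosθ, r sinθ); lever angle φ = atan2(r sinθ, d + r cosθ).
Differentiating tanφ: φ̇ = rω(d cosθ + r)/(d² + r² + 2dr cosθ).
d² + r² + 2dr cosθ = |CA|² = 0.0761872 m²;  d cosθ + r = +0.1391 m.
|ω_lever| = |0.0801·20.37·+0.1391| / 0.0761872 = 2.979 rad/s.

2.98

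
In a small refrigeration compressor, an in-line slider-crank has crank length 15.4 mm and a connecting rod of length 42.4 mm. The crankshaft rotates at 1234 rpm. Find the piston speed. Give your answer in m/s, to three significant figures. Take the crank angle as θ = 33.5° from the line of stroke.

ω = 2π·1234/60 = 129.2 rad/s
For an in-line slider-crank, x = r cosθ + √(L² − r² sin²θ), so v = −rω sinθ·[1 + r cosθ/√(L² − r² sin²θ)].
With r = 0.0154 m, L = 0.0424 m, θ = 33.5°: √(L² − r² sin²θ) = 0.041539 m.
v = −0.0154·129.2·0.55194·[1 + 0.0154·0.83389/0.041539] = -1.4379 m/s.
|v| = 1.4379 m/s.

1.44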